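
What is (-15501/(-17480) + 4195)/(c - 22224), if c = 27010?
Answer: 73344101/83659280 ≈ 0.87670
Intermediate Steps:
(-15501/(-17480) + 4195)/(c - 22224) = (-15501/(-17480) + 4195)/(27010 - 22224) = (-15501*(-1/17480) + 4195)/4786 = (15501/17480 + 4195)*(1/4786) = (73344101/17480)*(1/4786) = 73344101/83659280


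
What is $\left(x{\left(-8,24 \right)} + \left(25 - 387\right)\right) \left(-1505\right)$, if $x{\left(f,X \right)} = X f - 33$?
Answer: $883435$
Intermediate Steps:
$x{\left(f,X \right)} = -33 + X f$
$\left(x{\left(-8,24 \right)} + \left(25 - 387\right)\right) \left(-1505\right) = \left(\left(-33 + 24 \left(-8\right)\right) + \left(25 - 387\right)\right) \left(-1505\right) = \left(\left(-33 - 192\right) + \left(25 - 387\right)\right) \left(-1505\right) = \left(-225 - 362\right) \left(-1505\right) = \left(-587\right) \left(-1505\right) = 883435$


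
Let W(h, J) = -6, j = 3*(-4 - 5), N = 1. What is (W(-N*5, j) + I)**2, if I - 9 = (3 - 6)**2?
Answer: 144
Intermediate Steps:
j = -27 (j = 3*(-9) = -27)
I = 18 (I = 9 + (3 - 6)**2 = 9 + (-3)**2 = 9 + 9 = 18)
(W(-N*5, j) + I)**2 = (-6 + 18)**2 = 12**2 = 144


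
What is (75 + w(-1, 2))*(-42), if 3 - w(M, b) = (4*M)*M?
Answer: -3108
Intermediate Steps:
w(M, b) = 3 - 4*M**2 (w(M, b) = 3 - 4*M*M = 3 - 4*M**2)
(75 + w(-1, 2))*(-42) = (75 + (3 - 4*(-1)**2))*(-42) = (75 + (3 - 4*1))*(-42) = (75 + (3 - 4))*(-42) = (75 - 1)*(-42) = 74*(-42) = -3108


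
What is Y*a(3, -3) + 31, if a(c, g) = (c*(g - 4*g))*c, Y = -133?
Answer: -10742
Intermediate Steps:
a(c, g) = -3*g*c² (a(c, g) = (c*(-3*g))*c = (-3*c*g)*c = -3*g*c²)
Y*a(3, -3) + 31 = -(-399)*(-3)*3² + 31 = -(-399)*(-3)*9 + 31 = -133*81 + 31 = -10773 + 31 = -10742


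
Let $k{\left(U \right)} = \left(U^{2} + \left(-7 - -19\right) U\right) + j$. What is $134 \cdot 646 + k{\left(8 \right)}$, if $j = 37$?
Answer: $86761$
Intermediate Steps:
$k{\left(U \right)} = 37 + U^{2} + 12 U$ ($k{\left(U \right)} = \left(U^{2} + \left(-7 - -19\right) U\right) + 37 = \left(U^{2} + \left(-7 + 19\right) U\right) + 37 = \left(U^{2} + 12 U\right) + 37 = 37 + U^{2} + 12 U$)
$134 \cdot 646 + k{\left(8 \right)} = 134 \cdot 646 + \left(37 + 8^{2} + 12 \cdot 8\right) = 86564 + \left(37 + 64 + 96\right) = 86564 + 197 = 86761$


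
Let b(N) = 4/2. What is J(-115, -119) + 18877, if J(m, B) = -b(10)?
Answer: 18875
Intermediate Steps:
b(N) = 2 (b(N) = 4*(½) = 2)
J(m, B) = -2 (J(m, B) = -1*2 = -2)
J(-115, -119) + 18877 = -2 + 18877 = 18875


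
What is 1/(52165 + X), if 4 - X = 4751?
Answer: 1/47418 ≈ 2.1089e-5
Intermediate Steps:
X = -4747 (X = 4 - 1*4751 = 4 - 4751 = -4747)
1/(52165 + X) = 1/(52165 - 4747) = 1/47418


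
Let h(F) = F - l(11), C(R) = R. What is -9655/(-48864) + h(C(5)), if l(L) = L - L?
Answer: 253975/48864 ≈ 5.1976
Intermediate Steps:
l(L) = 0
h(F) = F (h(F) = F - 1*0 = F + 0 = F)
-9655/(-48864) + h(C(5)) = -9655/(-48864) + 5 = -9655*(-1/48864) + 5 = 9655/48864 + 5 = 253975/48864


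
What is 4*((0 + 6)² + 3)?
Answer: 156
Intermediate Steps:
4*((0 + 6)² + 3) = 4*(6² + 3) = 4*(36 + 3) = 4*39 = 156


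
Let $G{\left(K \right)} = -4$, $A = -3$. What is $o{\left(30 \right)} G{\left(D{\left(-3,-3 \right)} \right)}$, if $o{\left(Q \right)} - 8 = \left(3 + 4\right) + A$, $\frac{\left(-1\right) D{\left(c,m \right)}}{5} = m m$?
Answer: $-48$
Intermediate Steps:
$D{\left(c,m \right)} = - 5 m^{2}$ ($D{\left(c,m \right)} = - 5 m m = - 5 m^{2}$)
$o{\left(Q \right)} = 12$ ($o{\left(Q \right)} = 8 + \left(\left(3 + 4\right) - 3\right) = 8 + \left(7 - 3\right) = 8 + 4 = 12$)
$o{\left(30 \right)} G{\left(D{\left(-3,-3 \right)} \right)} = 12 \left(-4\right) = -48$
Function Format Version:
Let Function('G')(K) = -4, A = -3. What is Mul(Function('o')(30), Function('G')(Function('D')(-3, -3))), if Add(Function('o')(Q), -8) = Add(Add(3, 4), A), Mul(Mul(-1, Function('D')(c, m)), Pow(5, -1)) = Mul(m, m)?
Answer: -48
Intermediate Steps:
Function('D')(c, m) = Mul(-5, Pow(m, 2)) (Function('D')(c, m) = Mul(-5, Mul(m, m)) = Mul(-5, Pow(m, 2)))
Function('o')(Q) = 12 (Function('o')(Q) = Add(8, Add(Add(3, 4), -3)) = Add(8, Add(7, -3)) = Add(8, 4) = 12)
Mul(Function('o')(30), Function('G')(Function('D')(-3, -3))) = Mul(12, -4) = -48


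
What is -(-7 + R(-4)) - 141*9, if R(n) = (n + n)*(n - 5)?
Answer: -1334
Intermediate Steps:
R(n) = 2*n*(-5 + n) (R(n) = (2*n)*(-5 + n) = 2*n*(-5 + n))
-(-7 + R(-4)) - 141*9 = -(-7 + 2*(-4)*(-5 - 4)) - 141*9 = -(-7 + 2*(-4)*(-9)) - 1269 = -(-7 + 72) - 1269 = -1*65 - 1269 = -65 - 1269 = -1334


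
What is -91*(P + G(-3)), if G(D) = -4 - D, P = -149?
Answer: 13650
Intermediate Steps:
-91*(P + G(-3)) = -91*(-149 + (-4 - 1*(-3))) = -91*(-149 + (-4 + 3)) = -91*(-149 - 1) = -91*(-150) = 13650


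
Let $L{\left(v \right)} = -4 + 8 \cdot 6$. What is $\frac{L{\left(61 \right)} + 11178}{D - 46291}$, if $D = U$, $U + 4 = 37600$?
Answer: $- \frac{11222}{8695} \approx -1.2906$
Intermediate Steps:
$U = 37596$ ($U = -4 + 37600 = 37596$)
$D = 37596$
$L{\left(v \right)} = 44$ ($L{\left(v \right)} = -4 + 48 = 44$)
$\frac{L{\left(61 \right)} + 11178}{D - 46291} = \frac{44 + 11178}{37596 - 46291} = \frac{11222}{-8695} = 11222 \left(- \frac{1}{8695}\right) = - \frac{11222}{8695}$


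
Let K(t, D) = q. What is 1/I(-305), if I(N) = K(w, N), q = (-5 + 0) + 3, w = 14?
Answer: -1/2 ≈ -0.50000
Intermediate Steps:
q = -2 (q = -5 + 3 = -2)
K(t, D) = -2
I(N) = -2
1/I(-305) = 1/(-2) = -1/2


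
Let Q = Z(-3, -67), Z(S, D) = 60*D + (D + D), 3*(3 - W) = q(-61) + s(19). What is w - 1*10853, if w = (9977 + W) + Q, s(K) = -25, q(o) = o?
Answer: -14995/3 ≈ -4998.3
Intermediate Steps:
W = 95/3 (W = 3 - (-61 - 25)/3 = 3 - ⅓*(-86) = 3 + 86/3 = 95/3 ≈ 31.667)
Z(S, D) = 62*D (Z(S, D) = 60*D + 2*D = 62*D)
Q = -4154 (Q = 62*(-67) = -4154)
w = 17564/3 (w = (9977 + 95/3) - 4154 = 30026/3 - 4154 = 17564/3 ≈ 5854.7)
w - 1*10853 = 17564/3 - 1*10853 = 17564/3 - 10853 = -14995/3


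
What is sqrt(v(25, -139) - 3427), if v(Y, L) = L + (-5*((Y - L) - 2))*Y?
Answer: 2*I*sqrt(5954) ≈ 154.32*I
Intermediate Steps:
v(Y, L) = L + Y*(10 - 5*Y + 5*L) (v(Y, L) = L + (-5*(-2 + Y - L))*Y = L + (10 - 5*Y + 5*L)*Y = L + Y*(10 - 5*Y + 5*L))
sqrt(v(25, -139) - 3427) = sqrt((-139 - 5*25**2 + 10*25 + 5*(-139)*25) - 3427) = sqrt((-139 - 5*625 + 250 - 17375) - 3427) = sqrt((-139 - 3125 + 250 - 17375) - 3427) = sqrt(-20389 - 3427) = sqrt(-23816) = 2*I*sqrt(5954)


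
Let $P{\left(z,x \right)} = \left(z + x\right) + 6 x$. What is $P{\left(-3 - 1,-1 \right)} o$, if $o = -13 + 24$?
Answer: $-121$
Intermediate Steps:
$o = 11$
$P{\left(z,x \right)} = z + 7 x$ ($P{\left(z,x \right)} = \left(x + z\right) + 6 x = z + 7 x$)
$P{\left(-3 - 1,-1 \right)} o = \left(\left(-3 - 1\right) + 7 \left(-1\right)\right) 11 = \left(-4 - 7\right) 11 = \left(-11\right) 11 = -121$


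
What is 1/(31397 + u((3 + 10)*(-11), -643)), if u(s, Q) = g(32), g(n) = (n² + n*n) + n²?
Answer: 1/34469 ≈ 2.9012e-5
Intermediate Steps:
g(n) = 3*n² (g(n) = (n² + n²) + n² = 2*n² + n² = 3*n²)
u(s, Q) = 3072 (u(s, Q) = 3*32² = 3*1024 = 3072)
1/(31397 + u((3 + 10)*(-11), -643)) = 1/(31397 + 3072) = 1/34469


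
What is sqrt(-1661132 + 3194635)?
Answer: sqrt(1533503) ≈ 1238.3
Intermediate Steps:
sqrt(-1661132 + 3194635) = sqrt(1533503)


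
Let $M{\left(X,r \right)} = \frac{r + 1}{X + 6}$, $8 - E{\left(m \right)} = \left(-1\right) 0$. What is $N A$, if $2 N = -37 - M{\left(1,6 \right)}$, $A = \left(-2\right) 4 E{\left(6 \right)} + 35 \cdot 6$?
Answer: $-2774$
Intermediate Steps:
$E{\left(m \right)} = 8$ ($E{\left(m \right)} = 8 - \left(-1\right) 0 = 8 - 0 = 8 + 0 = 8$)
$M{\left(X,r \right)} = \frac{1 + r}{6 + X}$
$A = 146$ ($A = \left(-2\right) 4 \cdot 8 + 35 \cdot 6 = \left(-8\right) 8 + 210 = -64 + 210 = 146$)
$N = -19$ ($N = \frac{-37 - \frac{1 + 6}{6 + 1}}{2} = \frac{-37 - \frac{1}{7} \cdot 7}{2} = \frac{-37 - 1}{2} = \frac{1}{2} \left(-38\right) = -19$)
$N A = \left(-19\right) 146 = -2774$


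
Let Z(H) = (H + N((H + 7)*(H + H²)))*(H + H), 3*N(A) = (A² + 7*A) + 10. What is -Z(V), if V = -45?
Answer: 169815923850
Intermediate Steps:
N(A) = 10/3 + A²/3 + 7*A/3 (N(A) = ((A² + 7*A) + 10)/3 = (10 + A² + 7*A)/3 = 10/3 + A²/3 + 7*A/3)
Z(H) = 2*H*(10/3 + H + (7 + H)²*(H + H²)²/3 + 7*(7 + H)*(H + H²)/3) (Z(H) = (H + (10/3 + ((H + 7)*(H + H²))²/3 + 7*((H + 7)*(H + H²))/3))*(H + H) = (H + (10/3 + ((7 + H)*(H + H²))²/3 + 7*((7 + H)*(H + H²))/3))*(2*H) = (H + (10/3 + ((7 + H)²*(H + H²)²)/3 + 7*(7 + H)*(H + H²)/3))*(2*H) = (H + (10/3 + (7 + H)²*(H + H²)²/3 + 7*(7 + H)*(H + H²)/3))*(2*H) = (10/3 + H + (7 + H)²*(H + H²)²/3 + 7*(7 + H)*(H + H²)/3)*(2*H) = 2*H*(10/3 + H + (7 + H)²*(H + H²)²/3 + 7*(7 + H)*(H + H²)/3))
-Z(V) = -2*(-45)*(10 + (-45)⁶ + 16*(-45)⁵ + 52*(-45) + 78*(-45)⁴ + 105*(-45)² + 119*(-45)³)/3 = -2*(-45)*(10 + 8303765625 + 16*(-184528125) - 2340 + 78*4100625 + 105*2025 + 119*(-91125))/3 = -2*(-45)*(10 + 8303765625 - 2952450000 - 2340 + 319848750 + 212625 - 10843875)/3 = -2*(-45)*5660530795/3 = -1*(-169815923850) = 169815923850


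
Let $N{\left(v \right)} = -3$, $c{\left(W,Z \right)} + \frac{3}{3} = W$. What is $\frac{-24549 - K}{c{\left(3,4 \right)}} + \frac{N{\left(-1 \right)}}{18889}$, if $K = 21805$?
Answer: $- \frac{437790356}{18889} \approx -23177.0$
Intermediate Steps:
$c{\left(W,Z \right)} = -1 + W$
$\frac{-24549 - K}{c{\left(3,4 \right)}} + \frac{N{\left(-1 \right)}}{18889} = \frac{-24549 - 21805}{-1 + 3} - \frac{3}{18889} = \frac{-24549 - 21805}{2} - \frac{3}{18889} = \left(-46354\right) \frac{1}{2} - \frac{3}{18889} = -23177 - \frac{3}{18889} = - \frac{437790356}{18889}$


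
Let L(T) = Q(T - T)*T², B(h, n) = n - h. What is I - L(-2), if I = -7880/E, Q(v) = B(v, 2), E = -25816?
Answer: -24831/3227 ≈ -7.6948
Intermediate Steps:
Q(v) = 2 - v
L(T) = 2*T² (L(T) = (2 - (T - T))*T² = (2 - 1*0)*T² = (2 + 0)*T² = 2*T²)
I = 985/3227 (I = -7880/(-25816) = -7880*(-1/25816) = 985/3227 ≈ 0.30524)
I - L(-2) = 985/3227 - 2*(-2)² = 985/3227 - 2*4 = 985/3227 - 1*8 = 985/3227 - 8 = -24831/3227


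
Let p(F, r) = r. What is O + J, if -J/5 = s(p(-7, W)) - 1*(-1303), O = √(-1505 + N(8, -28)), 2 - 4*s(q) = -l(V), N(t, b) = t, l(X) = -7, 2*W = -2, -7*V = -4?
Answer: -26035/4 + I*√1497 ≈ -6508.8 + 38.691*I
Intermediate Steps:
V = 4/7 (V = -⅐*(-4) = 4/7 ≈ 0.57143)
W = -1 (W = (½)*(-2) = -1)
s(q) = -5/4 (s(q) = ½ - (-1)*(-7)/4 = ½ - ¼*7 = ½ - 7/4 = -5/4)
O = I*√1497 (O = √(-1505 + 8) = √(-1497) = I*√1497 ≈ 38.691*I)
J = -26035/4 (J = -5*(-5/4 - 1*(-1303)) = -5*(-5/4 + 1303) = -5*5207/4 = -26035/4 ≈ -6508.8)
O + J = I*√1497 - 26035/4 = -26035/4 + I*√1497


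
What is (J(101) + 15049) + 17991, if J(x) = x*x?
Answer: 43241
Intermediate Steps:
J(x) = x**2
(J(101) + 15049) + 17991 = (101**2 + 15049) + 17991 = (10201 + 15049) + 17991 = 25250 + 17991 = 43241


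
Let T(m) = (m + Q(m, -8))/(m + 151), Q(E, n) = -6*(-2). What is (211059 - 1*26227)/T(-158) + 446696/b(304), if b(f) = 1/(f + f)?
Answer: 19826802176/73 ≈ 2.7160e+8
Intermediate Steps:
Q(E, n) = 12
b(f) = 1/(2*f)
T(m) = (12 + m)/(151 + m) (T(m) = (m + 12)/(m + 151) = (12 + m)/(151 + m))
(211059 - 1*26227)/T(-158) + 446696/b(304) = (211059 - 1*26227)/(((12 - 158)/(151 - 158))) + 446696/(((1/2)/304)) = (211059 - 26227)/((-146/(-7))) + 446696/(((1/2)*(1/304))) = 184832/((-1/7*(-146))) + 446696/(1/608) = 184832/(146/7) + 446696*608 = 184832*(7/146) + 271591168 = 646912/73 + 271591168 = 19826802176/73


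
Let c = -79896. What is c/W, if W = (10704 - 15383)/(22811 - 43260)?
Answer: -1633793304/4679 ≈ -3.4918e+5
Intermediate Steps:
W = 4679/20449 (W = -4679/(-20449) = -4679*(-1/20449) = 4679/20449 ≈ 0.22881)
c/W = -79896/4679/20449 = -79896*20449/4679 = -1633793304/4679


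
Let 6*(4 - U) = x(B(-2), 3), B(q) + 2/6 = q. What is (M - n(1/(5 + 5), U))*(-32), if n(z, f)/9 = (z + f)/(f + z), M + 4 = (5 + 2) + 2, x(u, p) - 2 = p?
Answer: 128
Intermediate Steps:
B(q) = -⅓ + q
x(u, p) = 2 + p
M = 5 (M = -4 + ((5 + 2) + 2) = -4 + (7 + 2) = -4 + 9 = 5)
U = 19/6 (U = 4 - (2 + 3)/6 = 4 - ⅙*5 = 4 - ⅚ = 19/6 ≈ 3.1667)
n(z, f) = 9 (n(z, f) = 9*((z + f)/(f + z)) = 9*((f + z)/(f + z)) = 9*1 = 9)
(M - n(1/(5 + 5), U))*(-32) = (5 - 1*9)*(-32) = (5 - 9)*(-32) = -4*(-32) = 128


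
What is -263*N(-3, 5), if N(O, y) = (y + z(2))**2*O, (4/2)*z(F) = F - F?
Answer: 19725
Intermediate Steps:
z(F) = 0 (z(F) = (F - F)/2 = (1/2)*0 = 0)
N(O, y) = O*y**2 (N(O, y) = (y + 0)**2*O = y**2*O = O*y**2)
-263*N(-3, 5) = -(-789)*5**2 = -(-789)*25 = -263*(-75) = 19725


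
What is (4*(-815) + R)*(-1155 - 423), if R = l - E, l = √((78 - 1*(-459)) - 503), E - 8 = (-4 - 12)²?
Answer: 5560872 - 1578*√34 ≈ 5.5517e+6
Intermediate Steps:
E = 264 (E = 8 + (-4 - 12)² = 8 + (-16)² = 8 + 256 = 264)
l = √34 (l = √((78 + 459) - 503) = √(537 - 503) = √34 ≈ 5.8309)
R = -264 + √34 (R = √34 - 1*264 = √34 - 264 = -264 + √34 ≈ -258.17)
(4*(-815) + R)*(-1155 - 423) = (4*(-815) + (-264 + √34))*(-1155 - 423) = (-3260 + (-264 + √34))*(-1578) = (-3524 + √34)*(-1578) = 5560872 - 1578*√34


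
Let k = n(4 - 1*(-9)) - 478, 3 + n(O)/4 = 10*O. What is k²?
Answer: 900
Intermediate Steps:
n(O) = -12 + 40*O (n(O) = -12 + 4*(10*O) = -12 + 40*O)
k = 30 (k = (-12 + 40*(4 - 1*(-9))) - 478 = (-12 + 40*(4 + 9)) - 478 = (-12 + 40*13) - 478 = (-12 + 520) - 478 = 508 - 478 = 30)
k² = 30² = 900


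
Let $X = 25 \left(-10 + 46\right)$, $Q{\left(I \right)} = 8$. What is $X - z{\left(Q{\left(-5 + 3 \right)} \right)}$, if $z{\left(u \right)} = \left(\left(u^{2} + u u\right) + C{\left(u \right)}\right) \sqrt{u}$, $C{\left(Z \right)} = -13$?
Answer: $900 - 230 \sqrt{2} \approx 574.73$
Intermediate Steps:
$X = 900$ ($X = 25 \cdot 36 = 900$)
$z{\left(u \right)} = \sqrt{u} \left(-13 + 2 u^{2}\right)$ ($z{\left(u \right)} = \left(\left(u^{2} + u u\right) - 13\right) \sqrt{u} = \left(\left(u^{2} + u^{2}\right) - 13\right) \sqrt{u} = \left(2 u^{2} - 13\right) \sqrt{u} = \left(-13 + 2 u^{2}\right) \sqrt{u} = \sqrt{u} \left(-13 + 2 u^{2}\right)$)
$X - z{\left(Q{\left(-5 + 3 \right)} \right)} = 900 - \sqrt{8} \left(-13 + 2 \cdot 8^{2}\right) = 900 - 2 \sqrt{2} \left(-13 + 2 \cdot 64\right) = 900 - 2 \sqrt{2} \left(-13 + 128\right) = 900 - 2 \sqrt{2} \cdot 115 = 900 - 230 \sqrt{2}$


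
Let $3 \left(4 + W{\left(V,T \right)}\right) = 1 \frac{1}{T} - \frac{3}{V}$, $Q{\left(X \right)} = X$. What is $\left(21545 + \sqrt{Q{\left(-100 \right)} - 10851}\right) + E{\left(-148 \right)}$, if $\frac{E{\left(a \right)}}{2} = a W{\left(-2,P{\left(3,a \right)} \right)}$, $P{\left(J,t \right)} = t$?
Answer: $\frac{67745}{3} + i \sqrt{10951} \approx 22582.0 + 104.65 i$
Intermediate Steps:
$W{\left(V,T \right)} = -4 - \frac{1}{V} + \frac{1}{3 T}$ ($W{\left(V,T \right)} = -4 + \frac{1 \frac{1}{T} - \frac{3}{V}}{3} = -4 + \frac{\frac{1}{T} - \frac{3}{V}}{3} = -4 - \left(\frac{1}{V} - \frac{1}{3 T}\right) = -4 - \frac{1}{V} + \frac{1}{3 T}$)
$E{\left(a \right)} = 2 a \left(- \frac{7}{2} + \frac{1}{3 a}\right)$ ($E{\left(a \right)} = 2 a \left(-4 - \frac{1}{-2} + \frac{1}{3 a}\right) = 2 a \left(-4 - - \frac{1}{2} + \frac{1}{3 a}\right) = 2 a \left(-4 + \frac{1}{2} + \frac{1}{3 a}\right) = 2 a \left(- \frac{7}{2} + \frac{1}{3 a}\right)$)
$\left(21545 + \sqrt{Q{\left(-100 \right)} - 10851}\right) + E{\left(-148 \right)} = \left(21545 + \sqrt{-100 - 10851}\right) + \left(\frac{2}{3} - -1036\right) = \left(21545 + \sqrt{-10951}\right) + \left(\frac{2}{3} + 1036\right) = \left(21545 + i \sqrt{10951}\right) + \frac{3110}{3} = \frac{67745}{3} + i \sqrt{10951}$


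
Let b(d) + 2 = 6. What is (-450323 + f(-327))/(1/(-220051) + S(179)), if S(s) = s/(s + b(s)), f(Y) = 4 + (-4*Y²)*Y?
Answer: 5614060991163729/39388946 ≈ 1.4253e+8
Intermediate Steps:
f(Y) = 4 - 4*Y³
b(d) = 4 (b(d) = -2 + 6 = 4)
S(s) = s/(4 + s) (S(s) = s/(s + 4) = s/(4 + s))
(-450323 + f(-327))/(1/(-220051) + S(179)) = (-450323 + (4 - 4*(-327)³))/(1/(-220051) + 179/(4 + 179)) = (-450323 + (4 - 4*(-34965783)))/(-1/220051 + 179/183) = (-450323 + (4 + 139863132))/(-1/220051 + 179*(1/183)) = (-450323 + 139863136)/(-1/220051 + 179/183) = 139412813/(39388946/40269333) = 139412813*(40269333/39388946) = 5614060991163729/39388946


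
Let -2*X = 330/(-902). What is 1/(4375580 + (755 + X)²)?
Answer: 6724/33256105545 ≈ 2.0219e-7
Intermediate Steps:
X = 15/82 (X = -165/(-902) = -165*(-1)/902 = -½*(-15/41) = 15/82 ≈ 0.18293)
1/(4375580 + (755 + X)²) = 1/(4375580 + (755 + 15/82)²) = 1/(4375580 + (61925/82)²) = 1/(4375580 + 3834705625/6724) = 1/(33256105545/6724) = 6724/33256105545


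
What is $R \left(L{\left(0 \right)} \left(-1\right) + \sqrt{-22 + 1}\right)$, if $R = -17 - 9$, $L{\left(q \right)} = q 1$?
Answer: $- 26 i \sqrt{21} \approx - 119.15 i$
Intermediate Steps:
$L{\left(q \right)} = q$
$R = -26$
$R \left(L{\left(0 \right)} \left(-1\right) + \sqrt{-22 + 1}\right) = - 26 \left(0 \left(-1\right) + \sqrt{-22 + 1}\right) = - 26 \left(0 + \sqrt{-21}\right) = - 26 \left(0 + i \sqrt{21}\right) = - 26 i \sqrt{21}$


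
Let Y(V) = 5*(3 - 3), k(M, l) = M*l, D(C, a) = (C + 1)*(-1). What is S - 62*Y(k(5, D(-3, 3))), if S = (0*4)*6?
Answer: 0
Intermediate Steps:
D(C, a) = -1 - C (D(C, a) = (1 + C)*(-1) = -1 - C)
Y(V) = 0 (Y(V) = 5*0 = 0)
S = 0 (S = 0*6 = 0)
S - 62*Y(k(5, D(-3, 3))) = 0 - 62*0 = 0 + 0 = 0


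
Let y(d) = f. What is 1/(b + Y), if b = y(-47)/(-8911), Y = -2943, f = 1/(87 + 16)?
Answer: -917833/2701182520 ≈ -0.00033979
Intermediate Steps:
f = 1/103 ≈ 0.0097087
y(d) = 1/103
b = -1/917833 (b = (1/103)/(-8911) = (1/103)*(-1/8911) = -1/917833 ≈ -1.0895e-6)
1/(b + Y) = 1/(-1/917833 - 2943) = 1/(-2701182520/917833) = -917833/2701182520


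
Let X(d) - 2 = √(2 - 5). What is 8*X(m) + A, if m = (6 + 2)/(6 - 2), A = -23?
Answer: -7 + 8*I*√3 ≈ -7.0 + 13.856*I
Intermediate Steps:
m = 2 (m = 8/4 = 8*(¼) = 2)
X(d) = 2 + I*√3 (X(d) = 2 + √(2 - 5) = 2 + √(-3) = 2 + I*√3)
8*X(m) + A = 8*(2 + I*√3) - 23 = (16 + 8*I*√3) - 23 = -7 + 8*I*√3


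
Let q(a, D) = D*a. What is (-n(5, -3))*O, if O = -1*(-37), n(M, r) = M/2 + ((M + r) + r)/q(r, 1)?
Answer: -629/6 ≈ -104.83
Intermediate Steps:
n(M, r) = M/2 + (M + 2*r)/r (n(M, r) = M/2 + ((M + r) + r)/((1*r)) = M*(½) + (M + 2*r)/r = M/2 + (M + 2*r)/r)
O = 37
(-n(5, -3))*O = -(2 + (½)*5 + 5/(-3))*37 = -(2 + 5/2 + 5*(-⅓))*37 = -(2 + 5/2 - 5/3)*37 = -1*17/6*37 = -17/6*37 = -629/6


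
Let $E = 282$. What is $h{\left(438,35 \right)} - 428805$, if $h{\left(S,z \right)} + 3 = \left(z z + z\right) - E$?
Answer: $-427830$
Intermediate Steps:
$h{\left(S,z \right)} = -285 + z + z^{2}$ ($h{\left(S,z \right)} = -3 - \left(282 - z - z z\right) = -3 - \left(282 - z - z^{2}\right) = -3 + \left(-282 + z + z^{2}\right) = -285 + z + z^{2}$)
$h{\left(438,35 \right)} - 428805 = \left(-285 + 35 + 35^{2}\right) - 428805 = \left(-285 + 35 + 1225\right) - 428805 = 975 - 428805 = -427830$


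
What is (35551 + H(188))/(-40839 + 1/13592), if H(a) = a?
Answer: -485764488/555083687 ≈ -0.87512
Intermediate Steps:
(35551 + H(188))/(-40839 + 1/13592) = (35551 + 188)/(-40839 + 1/13592) = 35739/(-40839 + 1/13592) = 35739/(-555083687/13592) = 35739*(-13592/555083687) = -485764488/555083687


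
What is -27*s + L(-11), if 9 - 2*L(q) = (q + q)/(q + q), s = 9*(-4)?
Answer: 976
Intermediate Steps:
s = -36
L(q) = 4 (L(q) = 9/2 - (q + q)/(2*(q + q)) = 9/2 - 2*q/(2*(2*q)) = 9/2 - 2*q*1/(2*q)/2 = 9/2 - ½*1 = 9/2 - ½ = 4)
-27*s + L(-11) = -27*(-36) + 4 = 972 + 4 = 976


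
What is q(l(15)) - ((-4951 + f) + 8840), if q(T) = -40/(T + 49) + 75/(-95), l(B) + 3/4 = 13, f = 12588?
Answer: -15341430/931 ≈ -16478.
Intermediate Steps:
l(B) = 49/4 (l(B) = -¾ + 13 = 49/4)
q(T) = -15/19 - 40/(49 + T) (q(T) = -40/(49 + T) + 75*(-1/95) = -40/(49 + T) - 15/19 = -15/19 - 40/(49 + T))
q(l(15)) - ((-4951 + f) + 8840) = 5*(-299 - 3*49/4)/(19*(49 + 49/4)) - ((-4951 + 12588) + 8840) = 5*(-299 - 147/4)/(19*(245/4)) - (7637 + 8840) = (5/19)*(4/245)*(-1343/4) - 1*16477 = -1343/931 - 16477 = -15341430/931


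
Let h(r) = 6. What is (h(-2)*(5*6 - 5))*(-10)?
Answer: -1500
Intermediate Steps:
(h(-2)*(5*6 - 5))*(-10) = (6*(5*6 - 5))*(-10) = (6*(30 - 5))*(-10) = (6*25)*(-10) = 150*(-10) = -1500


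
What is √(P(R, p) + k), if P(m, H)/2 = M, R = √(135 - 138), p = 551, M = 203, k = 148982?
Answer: 2*√37347 ≈ 386.51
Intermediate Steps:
R = I*√3 (R = √(-3) = I*√3 ≈ 1.732*I)
P(m, H) = 406 (P(m, H) = 2*203 = 406)
√(P(R, p) + k) = √(406 + 148982) = √149388 = 2*√37347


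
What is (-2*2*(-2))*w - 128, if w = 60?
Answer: 352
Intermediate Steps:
(-2*2*(-2))*w - 128 = (-2*2*(-2))*60 - 128 = -4*(-2)*60 - 128 = 8*60 - 128 = 480 - 128 = 352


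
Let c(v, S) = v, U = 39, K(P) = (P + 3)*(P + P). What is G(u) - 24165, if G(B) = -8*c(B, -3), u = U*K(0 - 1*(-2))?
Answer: -30405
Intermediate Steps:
K(P) = 2*P*(3 + P) (K(P) = (3 + P)*(2*P) = 2*P*(3 + P))
u = 780 (u = 39*(2*(0 - 1*(-2))*(3 + (0 - 1*(-2)))) = 39*(2*(0 + 2)*(3 + (0 + 2))) = 39*(2*2*(3 + 2)) = 39*(2*2*5) = 39*20 = 780)
G(B) = -8*B
G(u) - 24165 = -8*780 - 24165 = -6240 - 24165 = -30405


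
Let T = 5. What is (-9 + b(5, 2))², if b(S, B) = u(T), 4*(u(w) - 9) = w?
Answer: 25/16 ≈ 1.5625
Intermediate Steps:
u(w) = 9 + w/4
b(S, B) = 41/4 (b(S, B) = 9 + (¼)*5 = 9 + 5/4 = 41/4)
(-9 + b(5, 2))² = (-9 + 41/4)² = (5/4)² = 25/16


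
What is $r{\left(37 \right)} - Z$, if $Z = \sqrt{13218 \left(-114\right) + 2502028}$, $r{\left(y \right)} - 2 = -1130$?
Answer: $-1128 - 2 \sqrt{248794} \approx -2125.6$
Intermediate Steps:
$r{\left(y \right)} = -1128$ ($r{\left(y \right)} = 2 - 1130 = -1128$)
$Z = 2 \sqrt{248794}$ ($Z = \sqrt{-1506852 + 2502028} = \sqrt{995176} = 2 \sqrt{248794} \approx 997.58$)
$r{\left(37 \right)} - Z = -1128 - 2 \sqrt{248794}$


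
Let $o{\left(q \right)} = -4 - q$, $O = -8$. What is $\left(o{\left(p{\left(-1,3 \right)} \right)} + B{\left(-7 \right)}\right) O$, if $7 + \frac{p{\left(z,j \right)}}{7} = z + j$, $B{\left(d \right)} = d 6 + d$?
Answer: $144$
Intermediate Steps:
$B{\left(d \right)} = 7 d$ ($B{\left(d \right)} = 6 d + d = 7 d$)
$p{\left(z,j \right)} = -49 + 7 j + 7 z$ ($p{\left(z,j \right)} = -49 + 7 \left(z + j\right) = -49 + 7 \left(j + z\right) = -49 + \left(7 j + 7 z\right) = -49 + 7 j + 7 z$)
$\left(o{\left(p{\left(-1,3 \right)} \right)} + B{\left(-7 \right)}\right) O = \left(\left(-4 - \left(-49 + 7 \cdot 3 + 7 \left(-1\right)\right)\right) + 7 \left(-7\right)\right) \left(-8\right) = \left(\left(-4 - \left(-49 + 21 - 7\right)\right) - 49\right) \left(-8\right) = \left(\left(-4 - -35\right) - 49\right) \left(-8\right) = \left(\left(-4 + 35\right) - 49\right) \left(-8\right) = \left(31 - 49\right) \left(-8\right) = \left(-18\right) \left(-8\right) = 144$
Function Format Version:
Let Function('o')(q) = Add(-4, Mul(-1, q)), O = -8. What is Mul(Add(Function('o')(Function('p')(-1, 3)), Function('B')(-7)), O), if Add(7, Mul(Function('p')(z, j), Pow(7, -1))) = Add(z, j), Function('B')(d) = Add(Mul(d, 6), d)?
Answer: 144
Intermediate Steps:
Function('B')(d) = Mul(7, d) (Function('B')(d) = Add(Mul(6, d), d) = Mul(7, d))
Function('p')(z, j) = Add(-49, Mul(7, j), Mul(7, z)) (Function('p')(z, j) = Add(-49, Mul(7, Add(z, j))) = Add(-49, Mul(7, Add(j, z))) = Add(-49, Add(Mul(7, j), Mul(7, z))) = Add(-49, Mul(7, j), Mul(7, z)))
Mul(Add(Function('o')(Function('p')(-1, 3)), Function('B')(-7)), O) = Mul(Add(Add(-4, Mul(-1, Add(-49, Mul(7, 3), Mul(7, -1)))), Mul(7, -7)), -8) = Mul(Add(Add(-4, Mul(-1, Add(-49, 21, -7))), -49), -8) = Mul(Add(Add(-4, Mul(-1, -35)), -49), -8) = Mul(Add(Add(-4, 35), -49), -8) = Mul(Add(31, -49), -8) = Mul(-18, -8) = 144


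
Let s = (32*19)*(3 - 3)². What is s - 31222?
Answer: -31222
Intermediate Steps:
s = 0 (s = 608*0² = 608*0 = 0)
s - 31222 = 0 - 31222 = -31222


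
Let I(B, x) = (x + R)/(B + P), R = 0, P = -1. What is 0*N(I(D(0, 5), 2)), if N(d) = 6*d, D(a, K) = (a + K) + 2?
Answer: 0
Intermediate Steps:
D(a, K) = 2 + K + a (D(a, K) = (K + a) + 2 = 2 + K + a)
I(B, x) = x/(-1 + B) (I(B, x) = (x + 0)/(B - 1) = x/(-1 + B))
0*N(I(D(0, 5), 2)) = 0*(6*(2/(-1 + (2 + 5 + 0)))) = 0*(6*(2/(-1 + 7))) = 0*(6*(2/6)) = 0*(6*(2*(⅙))) = 0*(6*(⅓)) = 0*2 = 0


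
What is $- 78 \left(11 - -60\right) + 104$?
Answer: $-5434$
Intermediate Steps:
$- 78 \left(11 - -60\right) + 104 = - 78 \left(11 + 60\right) + 104 = \left(-78\right) 71 + 104 = -5538 + 104 = -5434$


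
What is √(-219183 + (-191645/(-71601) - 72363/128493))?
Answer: I*√25449090410647254310249/340749159 ≈ 468.17*I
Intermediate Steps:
√(-219183 + (-191645/(-71601) - 72363/128493)) = √(-219183 + (-191645*(-1/71601) - 72363*1/128493)) = √(-219183 + (191645/71601 - 24121/42831)) = √(-219183 + 2160419758/1022247477) = √(-224057108331533/1022247477) = I*√25449090410647254310249/340749159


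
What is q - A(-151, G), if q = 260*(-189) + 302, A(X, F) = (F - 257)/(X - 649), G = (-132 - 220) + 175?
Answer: -19535417/400 ≈ -48839.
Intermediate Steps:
G = -177 (G = -352 + 175 = -177)
A(X, F) = (-257 + F)/(-649 + X)
q = -48838 (q = -49140 + 302 = -48838)
q - A(-151, G) = -48838 - (-257 - 177)/(-649 - 151) = -48838 - (-434)/(-800) = -48838 - (-1)*(-434)/800 = -48838 - 1*217/400 = -48838 - 217/400 = -19535417/400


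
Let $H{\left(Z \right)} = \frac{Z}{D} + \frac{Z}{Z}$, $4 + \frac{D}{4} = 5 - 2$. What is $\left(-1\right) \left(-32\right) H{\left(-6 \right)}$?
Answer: $80$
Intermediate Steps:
$D = -4$ ($D = -16 + 4 \left(5 - 2\right) = -16 + 4 \cdot 3 = -16 + 12 = -4$)
$H{\left(Z \right)} = 1 - \frac{Z}{4}$ ($H{\left(Z \right)} = \frac{Z}{-4} + \frac{Z}{Z} = Z \left(- \frac{1}{4}\right) + 1 = - \frac{Z}{4} + 1 = 1 - \frac{Z}{4}$)
$\left(-1\right) \left(-32\right) H{\left(-6 \right)} = \left(-1\right) \left(-32\right) \left(1 - - \frac{3}{2}\right) = 32 \left(1 + \frac{3}{2}\right) = 32 \cdot \frac{5}{2} = 80$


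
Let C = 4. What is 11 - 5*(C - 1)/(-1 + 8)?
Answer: 62/7 ≈ 8.8571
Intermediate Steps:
11 - 5*(C - 1)/(-1 + 8) = 11 - 5*(4 - 1)/(-1 + 8) = 11 - 15/7 = 62/7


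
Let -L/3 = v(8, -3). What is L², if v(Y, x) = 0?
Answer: 0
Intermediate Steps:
L = 0 (L = -3*0 = 0)
L² = 0² = 0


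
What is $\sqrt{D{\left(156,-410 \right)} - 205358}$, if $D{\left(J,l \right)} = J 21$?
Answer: $i \sqrt{202082} \approx 449.54 i$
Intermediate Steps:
$D{\left(J,l \right)} = 21 J$
$\sqrt{D{\left(156,-410 \right)} - 205358} = \sqrt{21 \cdot 156 - 205358} = \sqrt{3276 - 205358} = \sqrt{-202082} = i \sqrt{202082}$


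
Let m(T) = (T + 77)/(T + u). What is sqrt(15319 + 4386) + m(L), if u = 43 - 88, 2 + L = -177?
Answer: 51/112 + sqrt(19705) ≈ 140.83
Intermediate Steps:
L = -179 (L = -2 - 177 = -179)
u = -45
m(T) = (77 + T)/(-45 + T) (m(T) = (T + 77)/(T - 45) = (77 + T)/(-45 + T))
sqrt(15319 + 4386) + m(L) = sqrt(15319 + 4386) + (77 - 179)/(-45 - 179) = sqrt(19705) - 102/(-224) = sqrt(19705) - 1/224*(-102) = sqrt(19705) + 51/112 = 51/112 + sqrt(19705)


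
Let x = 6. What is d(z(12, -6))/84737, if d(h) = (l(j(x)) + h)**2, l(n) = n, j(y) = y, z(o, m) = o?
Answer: 324/84737 ≈ 0.0038236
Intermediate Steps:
d(h) = (6 + h)**2
d(z(12, -6))/84737 = (6 + 12)**2/84737 = 18**2*(1/84737) = 324*(1/84737) = 324/84737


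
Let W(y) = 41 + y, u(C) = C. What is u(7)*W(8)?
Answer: 343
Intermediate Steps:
u(7)*W(8) = 7*(41 + 8) = 7*49 = 343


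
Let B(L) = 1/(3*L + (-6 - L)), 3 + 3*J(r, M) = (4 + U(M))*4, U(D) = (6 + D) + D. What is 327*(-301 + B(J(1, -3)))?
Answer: -786435/8 ≈ -98304.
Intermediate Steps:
U(D) = 6 + 2*D
J(r, M) = 37/3 + 8*M/3 (J(r, M) = -1 + ((4 + (6 + 2*M))*4)/3 = -1 + ((10 + 2*M)*4)/3 = -1 + (40 + 8*M)/3 = -1 + (40/3 + 8*M/3) = 37/3 + 8*M/3)
B(L) = 1/(-6 + 2*L)
327*(-301 + B(J(1, -3))) = 327*(-301 + 1/(2*(-3 + (37/3 + (8/3)*(-3))))) = 327*(-301 + 1/(2*(-3 + (37/3 - 8)))) = 327*(-301 + 1/(2*(-3 + 13/3))) = 327*(-301 + 1/(2*(4/3))) = 327*(-301 + (½)*(¾)) = 327*(-301 + 3/8) = 327*(-2405/8) = -786435/8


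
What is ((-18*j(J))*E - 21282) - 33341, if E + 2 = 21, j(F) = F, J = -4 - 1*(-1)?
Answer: -53597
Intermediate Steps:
J = -3 (J = -4 + 1 = -3)
E = 19 (E = -2 + 21 = 19)
((-18*j(J))*E - 21282) - 33341 = (-18*(-3)*19 - 21282) - 33341 = (54*19 - 21282) - 33341 = (1026 - 21282) - 33341 = -20256 - 33341 = -53597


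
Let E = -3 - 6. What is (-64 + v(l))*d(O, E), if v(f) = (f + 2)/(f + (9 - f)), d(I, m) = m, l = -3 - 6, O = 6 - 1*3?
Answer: 583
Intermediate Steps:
O = 3 (O = 6 - 3 = 3)
l = -9
E = -9
v(f) = 2/9 + f/9 (v(f) = (2 + f)/9 = (2 + f)*(⅑) = 2/9 + f/9)
(-64 + v(l))*d(O, E) = (-64 + (2/9 + (⅑)*(-9)))*(-9) = (-64 + (2/9 - 1))*(-9) = (-64 - 7/9)*(-9) = -583/9*(-9) = 583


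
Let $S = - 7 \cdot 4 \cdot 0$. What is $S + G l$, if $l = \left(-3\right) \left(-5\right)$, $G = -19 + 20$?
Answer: $15$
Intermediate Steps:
$G = 1$
$l = 15$
$S = 0$ ($S = \left(-7\right) 0 = 0$)
$S + G l = 0 + 1 \cdot 15 = 0 + 15 = 15$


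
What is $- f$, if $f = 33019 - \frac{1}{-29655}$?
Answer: $- \frac{979178446}{29655} \approx -33019.0$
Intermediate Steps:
$f = \frac{979178446}{29655}$ ($f = 33019 - - \frac{1}{29655} = 33019 + \frac{1}{29655} = \frac{979178446}{29655} \approx 33019.0$)
$- f = \left(-1\right) \frac{979178446}{29655} = - \frac{979178446}{29655}$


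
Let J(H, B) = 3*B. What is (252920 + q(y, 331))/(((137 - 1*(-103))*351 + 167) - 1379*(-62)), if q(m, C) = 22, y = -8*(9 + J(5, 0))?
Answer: 84314/56635 ≈ 1.4887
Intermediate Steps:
y = -72 (y = -8*(9 + 3*0) = -8*(9 + 0) = -8*9 = -72)
(252920 + q(y, 331))/(((137 - 1*(-103))*351 + 167) - 1379*(-62)) = (252920 + 22)/(((137 - 1*(-103))*351 + 167) - 1379*(-62)) = 252942/(((137 + 103)*351 + 167) + 85498) = 252942/((240*351 + 167) + 85498) = 252942/((84240 + 167) + 85498) = 252942/(84407 + 85498) = 252942/169905 = 252942*(1/169905) = 84314/56635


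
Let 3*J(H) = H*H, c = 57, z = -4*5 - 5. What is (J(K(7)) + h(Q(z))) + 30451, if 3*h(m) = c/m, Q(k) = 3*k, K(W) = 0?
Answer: 2283806/75 ≈ 30451.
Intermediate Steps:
z = -25 (z = -20 - 5 = -25)
J(H) = H²/3 (J(H) = (H*H)/3 = H²/3)
h(m) = 19/m (h(m) = (57/m)/3 = 19/m)
(J(K(7)) + h(Q(z))) + 30451 = ((⅓)*0² + 19/((3*(-25)))) + 30451 = ((⅓)*0 + 19/(-75)) + 30451 = (0 + 19*(-1/75)) + 30451 = (0 - 19/75) + 30451 = -19/75 + 30451 = 2283806/75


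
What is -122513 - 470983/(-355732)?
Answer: -43581323533/355732 ≈ -1.2251e+5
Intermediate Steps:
-122513 - 470983/(-355732) = -122513 - 470983*(-1/355732) = -122513 + 470983/355732 = -43581323533/355732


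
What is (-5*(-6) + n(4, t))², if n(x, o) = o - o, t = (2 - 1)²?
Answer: 900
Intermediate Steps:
t = 1 (t = 1² = 1)
n(x, o) = 0
(-5*(-6) + n(4, t))² = (-5*(-6) + 0)² = (30 + 0)² = 30² = 900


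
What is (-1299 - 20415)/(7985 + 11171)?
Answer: -10857/9578 ≈ -1.1335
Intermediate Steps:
(-1299 - 20415)/(7985 + 11171) = -21714/19156 = -21714*1/19156 = -10857/9578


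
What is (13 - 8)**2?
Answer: 25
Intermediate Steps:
(13 - 8)**2 = 5**2 = 25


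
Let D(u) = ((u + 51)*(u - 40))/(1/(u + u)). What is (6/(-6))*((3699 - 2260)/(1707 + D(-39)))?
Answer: -1439/75651 ≈ -0.019022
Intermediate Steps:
D(u) = 2*u*(-40 + u)*(51 + u) (D(u) = ((51 + u)*(-40 + u))/(1/(2*u)) = ((-40 + u)*(51 + u))/((1/(2*u))) = ((-40 + u)*(51 + u))*(2*u) = 2*u*(-40 + u)*(51 + u))
(6/(-6))*((3699 - 2260)/(1707 + D(-39))) = (6/(-6))*((3699 - 2260)/(1707 + 2*(-39)*(-2040 + (-39)² + 11*(-39)))) = (6*(-⅙))*(1439/(1707 + 2*(-39)*(-2040 + 1521 - 429))) = -1439/(1707 + 2*(-39)*(-948)) = -1439/(1707 + 73944) = -1439/75651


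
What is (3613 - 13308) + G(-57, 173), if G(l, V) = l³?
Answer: -194888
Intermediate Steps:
(3613 - 13308) + G(-57, 173) = (3613 - 13308) + (-57)³ = -9695 - 185193 = -194888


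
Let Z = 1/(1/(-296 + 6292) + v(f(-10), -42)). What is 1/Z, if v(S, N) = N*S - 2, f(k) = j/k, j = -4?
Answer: -563619/29980 ≈ -18.800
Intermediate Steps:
f(k) = -4/k
v(S, N) = -2 + N*S
Z = -29980/563619 (Z = 1/(1/(-296 + 6292) + (-2 - (-168)/(-10))) = 1/(1/5996 + (-2 - (-168)*(-1)/10)) = 1/(1/5996 + (-2 - 42*⅖)) = 1/(1/5996 + (-2 - 84/5)) = 1/(1/5996 - 94/5) = 1/(-563619/29980) = -29980/563619 ≈ -0.053192)
1/Z = 1/(-29980/563619) = -563619/29980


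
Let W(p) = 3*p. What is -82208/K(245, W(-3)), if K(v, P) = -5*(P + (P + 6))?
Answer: -20552/15 ≈ -1370.1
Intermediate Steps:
K(v, P) = -30 - 10*P (K(v, P) = -5*(P + (6 + P)) = -5*(6 + 2*P) = -30 - 10*P)
-82208/K(245, W(-3)) = -82208/(-30 - 30*(-3)) = -82208/(-30 - 10*(-9)) = -82208/(-30 + 90) = -82208/60 = -82208*1/60 = -20552/15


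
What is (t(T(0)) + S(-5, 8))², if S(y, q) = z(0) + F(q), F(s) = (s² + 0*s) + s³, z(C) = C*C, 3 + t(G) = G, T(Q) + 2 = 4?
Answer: 330625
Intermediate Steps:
T(Q) = 2 (T(Q) = -2 + 4 = 2)
t(G) = -3 + G
z(C) = C²
F(s) = s² + s³ (F(s) = (s² + 0) + s³ = s² + s³)
S(y, q) = q²*(1 + q) (S(y, q) = 0² + q²*(1 + q) = 0 + q²*(1 + q) = q²*(1 + q))
(t(T(0)) + S(-5, 8))² = ((-3 + 2) + 8²*(1 + 8))² = (-1 + 64*9)² = (-1 + 576)² = 575² = 330625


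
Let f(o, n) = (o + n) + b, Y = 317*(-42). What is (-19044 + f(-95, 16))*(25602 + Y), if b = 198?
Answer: -232550400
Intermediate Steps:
Y = -13314
f(o, n) = 198 + n + o (f(o, n) = (o + n) + 198 = (n + o) + 198 = 198 + n + o)
(-19044 + f(-95, 16))*(25602 + Y) = (-19044 + (198 + 16 - 95))*(25602 - 13314) = (-19044 + 119)*12288 = -18925*12288 = -232550400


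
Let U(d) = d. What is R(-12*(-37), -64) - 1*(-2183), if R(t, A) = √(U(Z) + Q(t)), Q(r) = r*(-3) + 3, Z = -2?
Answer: 2183 + 11*I*√11 ≈ 2183.0 + 36.483*I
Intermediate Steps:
Q(r) = 3 - 3*r (Q(r) = -3*r + 3 = 3 - 3*r)
R(t, A) = √(1 - 3*t) (R(t, A) = √(-2 + (3 - 3*t)) = √(1 - 3*t))
R(-12*(-37), -64) - 1*(-2183) = √(1 - (-36)*(-37)) - 1*(-2183) = √(1 - 3*444) + 2183 = √(1 - 1332) + 2183 = √(-1331) + 2183 = 11*I*√11 + 2183 = 2183 + 11*I*√11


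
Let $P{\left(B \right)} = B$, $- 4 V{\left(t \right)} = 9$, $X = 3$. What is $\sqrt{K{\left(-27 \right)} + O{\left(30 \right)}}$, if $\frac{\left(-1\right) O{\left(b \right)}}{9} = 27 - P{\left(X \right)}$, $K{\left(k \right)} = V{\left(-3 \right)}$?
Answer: $\frac{3 i \sqrt{97}}{2} \approx 14.773 i$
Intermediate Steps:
$V{\left(t \right)} = - \frac{9}{4}$ ($V{\left(t \right)} = \left(- \frac{1}{4}\right) 9 = - \frac{9}{4}$)
$K{\left(k \right)} = - \frac{9}{4}$
$O{\left(b \right)} = -216$ ($O{\left(b \right)} = - 9 \left(27 - 3\right) = \left(-9\right) 24 = -216$)
$\sqrt{K{\left(-27 \right)} + O{\left(30 \right)}} = \sqrt{- \frac{9}{4} - 216} = \sqrt{- \frac{873}{4}} = \frac{3 i \sqrt{97}}{2}$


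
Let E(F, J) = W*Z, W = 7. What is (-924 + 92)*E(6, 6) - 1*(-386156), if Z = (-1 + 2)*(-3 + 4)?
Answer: 380332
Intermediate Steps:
Z = 1 (Z = 1*1 = 1)
E(F, J) = 7 (E(F, J) = 7*1 = 7)
(-924 + 92)*E(6, 6) - 1*(-386156) = (-924 + 92)*7 - 1*(-386156) = -832*7 + 386156 = -5824 + 386156 = 380332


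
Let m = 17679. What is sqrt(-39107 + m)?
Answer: 2*I*sqrt(5357) ≈ 146.38*I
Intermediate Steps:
sqrt(-39107 + m) = sqrt(-39107 + 17679) = sqrt(-21428) = 2*I*sqrt(5357)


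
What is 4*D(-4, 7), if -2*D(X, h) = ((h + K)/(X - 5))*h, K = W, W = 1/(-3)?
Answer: 280/27 ≈ 10.370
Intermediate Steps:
W = -1/3 ≈ -0.33333
K = -1/3 ≈ -0.33333
D(X, h) = -h*(-1/3 + h)/(2*(-5 + X)) (D(X, h) = -(h - 1/3)/(X - 5)*h/2 = -(-1/3 + h)/(-5 + X)*h/2 = -h*(-1/3 + h)/(2*(-5 + X)))
4*D(-4, 7) = 4*((1/6)*7*(1 - 3*7)/(-5 - 4)) = 4*((1/6)*7*(1 - 21)/(-9)) = 4*((1/6)*7*(-1/9)*(-20)) = 4*(70/27) = 280/27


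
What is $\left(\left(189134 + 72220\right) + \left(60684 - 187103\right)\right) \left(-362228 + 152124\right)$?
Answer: $-28350383240$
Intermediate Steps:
$\left(\left(189134 + 72220\right) + \left(60684 - 187103\right)\right) \left(-362228 + 152124\right) = \left(261354 - 126419\right) \left(-210104\right) = 134935 \left(-210104\right) = -28350383240$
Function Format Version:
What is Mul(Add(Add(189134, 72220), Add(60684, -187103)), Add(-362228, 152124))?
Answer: -28350383240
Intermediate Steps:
Mul(Add(Add(189134, 72220), Add(60684, -187103)), Add(-362228, 152124)) = Mul(Add(261354, -126419), -210104) = Mul(134935, -210104) = -28350383240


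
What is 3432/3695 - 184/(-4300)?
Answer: 771874/794425 ≈ 0.97161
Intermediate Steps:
3432/3695 - 184/(-4300) = 3432*(1/3695) - 184*(-1/4300) = 3432/3695 + 46/1075 = 771874/794425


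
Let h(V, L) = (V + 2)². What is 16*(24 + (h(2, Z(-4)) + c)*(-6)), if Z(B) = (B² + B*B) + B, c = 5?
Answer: -1632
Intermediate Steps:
Z(B) = B + 2*B² (Z(B) = (B² + B²) + B = 2*B² + B = B + 2*B²)
h(V, L) = (2 + V)²
16*(24 + (h(2, Z(-4)) + c)*(-6)) = 16*(24 + ((2 + 2)² + 5)*(-6)) = 16*(24 + (4² + 5)*(-6)) = 16*(24 + (16 + 5)*(-6)) = 16*(24 + 21*(-6)) = 16*(24 - 126) = 16*(-102) = -1632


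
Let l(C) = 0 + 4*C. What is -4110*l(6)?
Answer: -98640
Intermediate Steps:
l(C) = 4*C
-4110*l(6) = -16440*6 = -4110*24 = -98640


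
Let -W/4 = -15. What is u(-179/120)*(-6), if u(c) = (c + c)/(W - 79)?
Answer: -179/190 ≈ -0.94211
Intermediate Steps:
W = 60 (W = -4*(-15) = 60)
u(c) = -2*c/19 (u(c) = (c + c)/(60 - 79) = (2*c)/(-19) = (2*c)*(-1/19) = -2*c/19)
u(-179/120)*(-6) = -(-358)/(19*120)*(-6) = -2/19*(-179/120)*(-6) = (179/1140)*(-6) = -179/190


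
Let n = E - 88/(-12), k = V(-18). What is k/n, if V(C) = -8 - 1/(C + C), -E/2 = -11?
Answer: -287/1056 ≈ -0.27178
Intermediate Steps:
E = 22 (E = -2*(-11) = 22)
V(C) = -8 - 1/(2*C)
k = -287/36 (k = -8 - ½/(-18) = -8 - ½*(-1/18) = -8 + 1/36 = -287/36 ≈ -7.9722)
n = 88/3 (n = 22 - 88/(-12) = 22 - 88*(-1)/12 = 22 - 11*(-⅔) = 22 + 22/3 = 88/3 ≈ 29.333)
k/n = -287/(36*88/3) = -287/36*3/88 = -287/1056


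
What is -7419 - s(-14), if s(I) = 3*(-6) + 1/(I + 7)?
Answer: -51806/7 ≈ -7400.9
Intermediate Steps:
s(I) = -18 + 1/(7 + I)
-7419 - s(-14) = -7419 - (-125 - 18*(-14))/(7 - 14) = -7419 - (-125 + 252)/(-7) = -7419 - (-1)*127/7 = -7419 - 1*(-127/7) = -7419 + 127/7 = -51806/7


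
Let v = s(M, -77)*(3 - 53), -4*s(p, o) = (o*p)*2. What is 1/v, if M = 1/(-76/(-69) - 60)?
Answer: 4064/132825 ≈ 0.030597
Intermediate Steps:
M = -69/4064 (M = 1/(-76*(-1/69) - 60) = 1/(76/69 - 60) = 1/(-4064/69) = -69/4064 ≈ -0.016978)
s(p, o) = -o*p/2 (s(p, o) = -o*p*2/4 = -o*p/2)
v = 132825/4064 (v = (-½*(-77)*(-69/4064))*(3 - 53) = -5313/8128*(-50) = 132825/4064 ≈ 32.683)
1/v = 1/(132825/4064) = 4064/132825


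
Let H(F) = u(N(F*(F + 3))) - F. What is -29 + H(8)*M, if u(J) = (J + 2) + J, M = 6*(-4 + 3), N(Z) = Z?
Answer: -1049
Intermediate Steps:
M = -6 (M = 6*(-1) = -6)
u(J) = 2 + 2*J (u(J) = (2 + J) + J = 2 + 2*J)
H(F) = 2 - F + 2*F*(3 + F) (H(F) = (2 + 2*(F*(F + 3))) - F = (2 + 2*(F*(3 + F))) - F = (2 + 2*F*(3 + F)) - F = 2 - F + 2*F*(3 + F))
-29 + H(8)*M = -29 + (2 - 1*8 + 2*8*(3 + 8))*(-6) = -29 + (2 - 8 + 2*8*11)*(-6) = -29 + (2 - 8 + 176)*(-6) = -29 + 170*(-6) = -29 - 1020 = -1049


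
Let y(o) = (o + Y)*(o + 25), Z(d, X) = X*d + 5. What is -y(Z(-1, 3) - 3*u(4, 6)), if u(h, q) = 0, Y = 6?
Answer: -216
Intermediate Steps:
Z(d, X) = 5 + X*d
y(o) = (6 + o)*(25 + o) (y(o) = (o + 6)*(o + 25) = (6 + o)*(25 + o))
-y(Z(-1, 3) - 3*u(4, 6)) = -(150 + ((5 + 3*(-1)) - 3*0)² + 31*((5 + 3*(-1)) - 3*0)) = -(150 + ((5 - 3) + 0)² + 31*((5 - 3) + 0)) = -(150 + (2 + 0)² + 31*(2 + 0)) = -(150 + 2² + 31*2) = -(150 + 4 + 62) = -1*216 = -216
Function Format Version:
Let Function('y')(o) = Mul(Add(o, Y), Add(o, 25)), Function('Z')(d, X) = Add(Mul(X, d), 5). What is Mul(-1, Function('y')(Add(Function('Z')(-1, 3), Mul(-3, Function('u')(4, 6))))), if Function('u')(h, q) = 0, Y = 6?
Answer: -216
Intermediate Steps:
Function('Z')(d, X) = Add(5, Mul(X, d))
Function('y')(o) = Mul(Add(6, o), Add(25, o)) (Function('y')(o) = Mul(Add(o, 6), Add(o, 25)) = Mul(Add(6, o), Add(25, o)))
Mul(-1, Function('y')(Add(Function('Z')(-1, 3), Mul(-3, Function('u')(4, 6))))) = Mul(-1, Add(150, Pow(Add(Add(5, Mul(3, -1)), Mul(-3, 0)), 2), Mul(31, Add(Add(5, Mul(3, -1)), Mul(-3, 0))))) = Mul(-1, Add(150, Pow(Add(Add(5, -3), 0), 2), Mul(31, Add(Add(5, -3), 0)))) = Mul(-1, Add(150, Pow(Add(2, 0), 2), Mul(31, Add(2, 0)))) = Mul(-1, Add(150, Pow(2, 2), Mul(31, 2))) = Mul(-1, Add(150, 4, 62)) = Mul(-1, 216) = -216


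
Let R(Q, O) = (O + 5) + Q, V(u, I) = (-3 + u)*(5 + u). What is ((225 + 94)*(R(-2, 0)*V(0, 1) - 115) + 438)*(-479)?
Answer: 24238358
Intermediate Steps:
R(Q, O) = 5 + O + Q (R(Q, O) = (5 + O) + Q = 5 + O + Q)
((225 + 94)*(R(-2, 0)*V(0, 1) - 115) + 438)*(-479) = ((225 + 94)*((5 + 0 - 2)*(-15 + 0**2 + 2*0) - 115) + 438)*(-479) = (319*(3*(-15 + 0 + 0) - 115) + 438)*(-479) = (319*(3*(-15) - 115) + 438)*(-479) = (319*(-45 - 115) + 438)*(-479) = (319*(-160) + 438)*(-479) = (-51040 + 438)*(-479) = -50602*(-479) = 24238358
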